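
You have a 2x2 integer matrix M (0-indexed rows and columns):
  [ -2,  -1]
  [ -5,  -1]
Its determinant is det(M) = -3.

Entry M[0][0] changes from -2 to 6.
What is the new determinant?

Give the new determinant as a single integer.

det is linear in row 0: changing M[0][0] by delta changes det by delta * cofactor(0,0).
Cofactor C_00 = (-1)^(0+0) * minor(0,0) = -1
Entry delta = 6 - -2 = 8
Det delta = 8 * -1 = -8
New det = -3 + -8 = -11

Answer: -11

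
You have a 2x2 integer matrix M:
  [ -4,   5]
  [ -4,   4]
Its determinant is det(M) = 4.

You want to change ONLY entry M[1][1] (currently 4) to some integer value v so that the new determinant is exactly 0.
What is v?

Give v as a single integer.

Answer: 5

Derivation:
det is linear in entry M[1][1]: det = old_det + (v - 4) * C_11
Cofactor C_11 = -4
Want det = 0: 4 + (v - 4) * -4 = 0
  (v - 4) = -4 / -4 = 1
  v = 4 + (1) = 5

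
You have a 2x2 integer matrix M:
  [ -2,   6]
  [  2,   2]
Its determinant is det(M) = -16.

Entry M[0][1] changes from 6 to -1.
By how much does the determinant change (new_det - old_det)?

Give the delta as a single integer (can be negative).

Cofactor C_01 = -2
Entry delta = -1 - 6 = -7
Det delta = entry_delta * cofactor = -7 * -2 = 14

Answer: 14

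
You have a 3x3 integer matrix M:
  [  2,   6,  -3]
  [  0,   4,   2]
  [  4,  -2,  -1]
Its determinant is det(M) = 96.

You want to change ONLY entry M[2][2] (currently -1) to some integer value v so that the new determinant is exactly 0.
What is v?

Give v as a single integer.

det is linear in entry M[2][2]: det = old_det + (v - -1) * C_22
Cofactor C_22 = 8
Want det = 0: 96 + (v - -1) * 8 = 0
  (v - -1) = -96 / 8 = -12
  v = -1 + (-12) = -13

Answer: -13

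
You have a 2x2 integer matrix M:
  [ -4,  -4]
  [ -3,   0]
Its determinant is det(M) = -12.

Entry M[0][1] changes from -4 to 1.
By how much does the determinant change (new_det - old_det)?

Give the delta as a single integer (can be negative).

Cofactor C_01 = 3
Entry delta = 1 - -4 = 5
Det delta = entry_delta * cofactor = 5 * 3 = 15

Answer: 15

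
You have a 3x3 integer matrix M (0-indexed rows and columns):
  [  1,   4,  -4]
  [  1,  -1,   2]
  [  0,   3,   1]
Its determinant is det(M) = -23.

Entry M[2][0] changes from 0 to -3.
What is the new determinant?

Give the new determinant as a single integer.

det is linear in row 2: changing M[2][0] by delta changes det by delta * cofactor(2,0).
Cofactor C_20 = (-1)^(2+0) * minor(2,0) = 4
Entry delta = -3 - 0 = -3
Det delta = -3 * 4 = -12
New det = -23 + -12 = -35

Answer: -35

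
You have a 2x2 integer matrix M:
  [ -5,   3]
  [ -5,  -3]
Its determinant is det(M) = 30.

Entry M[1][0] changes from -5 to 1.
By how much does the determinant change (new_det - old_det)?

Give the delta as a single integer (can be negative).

Cofactor C_10 = -3
Entry delta = 1 - -5 = 6
Det delta = entry_delta * cofactor = 6 * -3 = -18

Answer: -18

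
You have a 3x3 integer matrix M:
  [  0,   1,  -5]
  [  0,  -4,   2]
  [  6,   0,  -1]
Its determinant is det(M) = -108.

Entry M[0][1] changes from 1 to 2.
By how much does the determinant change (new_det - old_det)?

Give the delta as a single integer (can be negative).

Answer: 12

Derivation:
Cofactor C_01 = 12
Entry delta = 2 - 1 = 1
Det delta = entry_delta * cofactor = 1 * 12 = 12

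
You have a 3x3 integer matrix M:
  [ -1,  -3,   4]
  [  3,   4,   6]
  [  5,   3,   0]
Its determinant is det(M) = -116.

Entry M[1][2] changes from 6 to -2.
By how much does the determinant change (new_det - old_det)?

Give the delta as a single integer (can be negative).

Cofactor C_12 = -12
Entry delta = -2 - 6 = -8
Det delta = entry_delta * cofactor = -8 * -12 = 96

Answer: 96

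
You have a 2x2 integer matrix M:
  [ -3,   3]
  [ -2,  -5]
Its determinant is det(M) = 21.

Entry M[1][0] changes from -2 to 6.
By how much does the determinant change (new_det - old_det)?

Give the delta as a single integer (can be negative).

Answer: -24

Derivation:
Cofactor C_10 = -3
Entry delta = 6 - -2 = 8
Det delta = entry_delta * cofactor = 8 * -3 = -24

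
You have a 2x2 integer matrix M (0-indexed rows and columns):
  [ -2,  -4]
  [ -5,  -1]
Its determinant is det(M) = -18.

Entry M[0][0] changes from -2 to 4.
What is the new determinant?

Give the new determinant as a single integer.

det is linear in row 0: changing M[0][0] by delta changes det by delta * cofactor(0,0).
Cofactor C_00 = (-1)^(0+0) * minor(0,0) = -1
Entry delta = 4 - -2 = 6
Det delta = 6 * -1 = -6
New det = -18 + -6 = -24

Answer: -24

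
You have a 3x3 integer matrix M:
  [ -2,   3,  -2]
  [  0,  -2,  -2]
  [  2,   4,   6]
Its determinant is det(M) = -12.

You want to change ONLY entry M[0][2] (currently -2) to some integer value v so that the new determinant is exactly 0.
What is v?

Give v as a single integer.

det is linear in entry M[0][2]: det = old_det + (v - -2) * C_02
Cofactor C_02 = 4
Want det = 0: -12 + (v - -2) * 4 = 0
  (v - -2) = 12 / 4 = 3
  v = -2 + (3) = 1

Answer: 1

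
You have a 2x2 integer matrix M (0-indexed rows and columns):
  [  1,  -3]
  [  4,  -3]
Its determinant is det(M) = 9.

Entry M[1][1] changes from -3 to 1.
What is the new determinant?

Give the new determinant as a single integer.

Answer: 13

Derivation:
det is linear in row 1: changing M[1][1] by delta changes det by delta * cofactor(1,1).
Cofactor C_11 = (-1)^(1+1) * minor(1,1) = 1
Entry delta = 1 - -3 = 4
Det delta = 4 * 1 = 4
New det = 9 + 4 = 13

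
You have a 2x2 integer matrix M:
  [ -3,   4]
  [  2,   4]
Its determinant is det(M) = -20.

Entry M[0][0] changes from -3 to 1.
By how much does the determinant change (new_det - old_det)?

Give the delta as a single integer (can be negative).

Answer: 16

Derivation:
Cofactor C_00 = 4
Entry delta = 1 - -3 = 4
Det delta = entry_delta * cofactor = 4 * 4 = 16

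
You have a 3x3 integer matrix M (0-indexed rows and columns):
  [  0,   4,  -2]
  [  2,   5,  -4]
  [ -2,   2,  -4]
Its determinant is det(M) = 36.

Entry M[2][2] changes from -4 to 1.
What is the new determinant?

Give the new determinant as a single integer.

det is linear in row 2: changing M[2][2] by delta changes det by delta * cofactor(2,2).
Cofactor C_22 = (-1)^(2+2) * minor(2,2) = -8
Entry delta = 1 - -4 = 5
Det delta = 5 * -8 = -40
New det = 36 + -40 = -4

Answer: -4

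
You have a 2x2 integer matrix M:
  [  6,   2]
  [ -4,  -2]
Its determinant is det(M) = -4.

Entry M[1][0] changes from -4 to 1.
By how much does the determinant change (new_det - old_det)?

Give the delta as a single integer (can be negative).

Answer: -10

Derivation:
Cofactor C_10 = -2
Entry delta = 1 - -4 = 5
Det delta = entry_delta * cofactor = 5 * -2 = -10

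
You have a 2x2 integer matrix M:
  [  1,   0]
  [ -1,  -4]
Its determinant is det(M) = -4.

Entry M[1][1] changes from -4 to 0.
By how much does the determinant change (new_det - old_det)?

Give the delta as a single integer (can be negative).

Cofactor C_11 = 1
Entry delta = 0 - -4 = 4
Det delta = entry_delta * cofactor = 4 * 1 = 4

Answer: 4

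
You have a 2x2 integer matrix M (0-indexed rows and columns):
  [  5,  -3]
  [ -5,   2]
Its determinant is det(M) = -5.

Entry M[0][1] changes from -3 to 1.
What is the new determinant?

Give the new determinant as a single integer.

det is linear in row 0: changing M[0][1] by delta changes det by delta * cofactor(0,1).
Cofactor C_01 = (-1)^(0+1) * minor(0,1) = 5
Entry delta = 1 - -3 = 4
Det delta = 4 * 5 = 20
New det = -5 + 20 = 15

Answer: 15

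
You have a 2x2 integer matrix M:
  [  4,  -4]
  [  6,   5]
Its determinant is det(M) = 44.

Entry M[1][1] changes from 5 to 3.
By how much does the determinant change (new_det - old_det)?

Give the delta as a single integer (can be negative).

Answer: -8

Derivation:
Cofactor C_11 = 4
Entry delta = 3 - 5 = -2
Det delta = entry_delta * cofactor = -2 * 4 = -8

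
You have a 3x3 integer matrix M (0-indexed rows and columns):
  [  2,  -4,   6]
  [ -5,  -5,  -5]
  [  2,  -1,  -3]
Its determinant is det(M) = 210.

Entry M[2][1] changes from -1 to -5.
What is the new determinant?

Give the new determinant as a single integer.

Answer: 290

Derivation:
det is linear in row 2: changing M[2][1] by delta changes det by delta * cofactor(2,1).
Cofactor C_21 = (-1)^(2+1) * minor(2,1) = -20
Entry delta = -5 - -1 = -4
Det delta = -4 * -20 = 80
New det = 210 + 80 = 290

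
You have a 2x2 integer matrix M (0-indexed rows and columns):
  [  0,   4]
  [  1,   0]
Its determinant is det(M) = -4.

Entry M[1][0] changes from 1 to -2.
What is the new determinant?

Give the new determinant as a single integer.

det is linear in row 1: changing M[1][0] by delta changes det by delta * cofactor(1,0).
Cofactor C_10 = (-1)^(1+0) * minor(1,0) = -4
Entry delta = -2 - 1 = -3
Det delta = -3 * -4 = 12
New det = -4 + 12 = 8

Answer: 8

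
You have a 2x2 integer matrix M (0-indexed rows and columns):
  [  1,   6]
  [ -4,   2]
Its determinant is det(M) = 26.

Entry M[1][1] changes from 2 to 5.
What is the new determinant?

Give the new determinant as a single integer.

det is linear in row 1: changing M[1][1] by delta changes det by delta * cofactor(1,1).
Cofactor C_11 = (-1)^(1+1) * minor(1,1) = 1
Entry delta = 5 - 2 = 3
Det delta = 3 * 1 = 3
New det = 26 + 3 = 29

Answer: 29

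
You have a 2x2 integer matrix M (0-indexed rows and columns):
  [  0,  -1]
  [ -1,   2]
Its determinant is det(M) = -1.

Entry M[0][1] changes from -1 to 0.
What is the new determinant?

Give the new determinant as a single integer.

det is linear in row 0: changing M[0][1] by delta changes det by delta * cofactor(0,1).
Cofactor C_01 = (-1)^(0+1) * minor(0,1) = 1
Entry delta = 0 - -1 = 1
Det delta = 1 * 1 = 1
New det = -1 + 1 = 0

Answer: 0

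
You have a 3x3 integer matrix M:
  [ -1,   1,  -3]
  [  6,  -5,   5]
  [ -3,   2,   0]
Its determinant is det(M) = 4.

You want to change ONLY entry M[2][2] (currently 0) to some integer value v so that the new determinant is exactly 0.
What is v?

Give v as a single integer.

Answer: 4

Derivation:
det is linear in entry M[2][2]: det = old_det + (v - 0) * C_22
Cofactor C_22 = -1
Want det = 0: 4 + (v - 0) * -1 = 0
  (v - 0) = -4 / -1 = 4
  v = 0 + (4) = 4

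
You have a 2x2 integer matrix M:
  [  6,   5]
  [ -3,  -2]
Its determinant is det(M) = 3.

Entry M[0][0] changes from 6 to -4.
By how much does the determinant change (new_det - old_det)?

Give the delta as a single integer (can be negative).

Cofactor C_00 = -2
Entry delta = -4 - 6 = -10
Det delta = entry_delta * cofactor = -10 * -2 = 20

Answer: 20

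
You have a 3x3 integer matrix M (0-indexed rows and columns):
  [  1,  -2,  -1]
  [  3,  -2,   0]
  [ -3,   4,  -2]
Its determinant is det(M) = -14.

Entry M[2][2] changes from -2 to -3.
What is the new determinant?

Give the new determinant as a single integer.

det is linear in row 2: changing M[2][2] by delta changes det by delta * cofactor(2,2).
Cofactor C_22 = (-1)^(2+2) * minor(2,2) = 4
Entry delta = -3 - -2 = -1
Det delta = -1 * 4 = -4
New det = -14 + -4 = -18

Answer: -18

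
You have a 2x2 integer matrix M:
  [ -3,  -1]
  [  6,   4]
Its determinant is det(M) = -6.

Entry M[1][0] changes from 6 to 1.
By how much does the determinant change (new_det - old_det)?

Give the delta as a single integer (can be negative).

Answer: -5

Derivation:
Cofactor C_10 = 1
Entry delta = 1 - 6 = -5
Det delta = entry_delta * cofactor = -5 * 1 = -5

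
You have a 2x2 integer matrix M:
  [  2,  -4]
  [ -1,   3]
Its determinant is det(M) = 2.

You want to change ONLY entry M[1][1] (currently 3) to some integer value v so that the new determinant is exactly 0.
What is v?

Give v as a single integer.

Answer: 2

Derivation:
det is linear in entry M[1][1]: det = old_det + (v - 3) * C_11
Cofactor C_11 = 2
Want det = 0: 2 + (v - 3) * 2 = 0
  (v - 3) = -2 / 2 = -1
  v = 3 + (-1) = 2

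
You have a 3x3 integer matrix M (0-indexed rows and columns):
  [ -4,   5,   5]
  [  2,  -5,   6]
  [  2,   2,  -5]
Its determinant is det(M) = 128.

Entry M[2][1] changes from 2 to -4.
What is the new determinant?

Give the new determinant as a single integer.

Answer: -76

Derivation:
det is linear in row 2: changing M[2][1] by delta changes det by delta * cofactor(2,1).
Cofactor C_21 = (-1)^(2+1) * minor(2,1) = 34
Entry delta = -4 - 2 = -6
Det delta = -6 * 34 = -204
New det = 128 + -204 = -76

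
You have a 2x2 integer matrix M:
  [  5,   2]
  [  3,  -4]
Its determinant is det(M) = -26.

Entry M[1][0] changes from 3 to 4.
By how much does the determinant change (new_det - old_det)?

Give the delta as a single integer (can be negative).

Cofactor C_10 = -2
Entry delta = 4 - 3 = 1
Det delta = entry_delta * cofactor = 1 * -2 = -2

Answer: -2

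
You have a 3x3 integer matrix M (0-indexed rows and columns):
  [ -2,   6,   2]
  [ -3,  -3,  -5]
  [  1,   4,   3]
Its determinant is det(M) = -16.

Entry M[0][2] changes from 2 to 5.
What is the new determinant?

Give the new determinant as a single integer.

Answer: -43

Derivation:
det is linear in row 0: changing M[0][2] by delta changes det by delta * cofactor(0,2).
Cofactor C_02 = (-1)^(0+2) * minor(0,2) = -9
Entry delta = 5 - 2 = 3
Det delta = 3 * -9 = -27
New det = -16 + -27 = -43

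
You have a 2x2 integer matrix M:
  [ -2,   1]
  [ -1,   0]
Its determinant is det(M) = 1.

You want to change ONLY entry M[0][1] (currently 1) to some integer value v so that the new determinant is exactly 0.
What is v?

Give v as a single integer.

Answer: 0

Derivation:
det is linear in entry M[0][1]: det = old_det + (v - 1) * C_01
Cofactor C_01 = 1
Want det = 0: 1 + (v - 1) * 1 = 0
  (v - 1) = -1 / 1 = -1
  v = 1 + (-1) = 0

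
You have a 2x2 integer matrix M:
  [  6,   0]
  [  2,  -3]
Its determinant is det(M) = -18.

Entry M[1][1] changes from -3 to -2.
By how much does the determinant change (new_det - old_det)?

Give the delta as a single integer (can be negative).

Cofactor C_11 = 6
Entry delta = -2 - -3 = 1
Det delta = entry_delta * cofactor = 1 * 6 = 6

Answer: 6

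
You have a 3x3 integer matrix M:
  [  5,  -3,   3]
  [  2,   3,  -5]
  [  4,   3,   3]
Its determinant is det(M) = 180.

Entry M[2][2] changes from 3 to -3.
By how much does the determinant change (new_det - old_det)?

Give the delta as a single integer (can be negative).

Answer: -126

Derivation:
Cofactor C_22 = 21
Entry delta = -3 - 3 = -6
Det delta = entry_delta * cofactor = -6 * 21 = -126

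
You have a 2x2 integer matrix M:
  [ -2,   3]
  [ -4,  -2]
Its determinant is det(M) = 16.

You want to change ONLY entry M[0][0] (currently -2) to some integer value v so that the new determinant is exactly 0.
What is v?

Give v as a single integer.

Answer: 6

Derivation:
det is linear in entry M[0][0]: det = old_det + (v - -2) * C_00
Cofactor C_00 = -2
Want det = 0: 16 + (v - -2) * -2 = 0
  (v - -2) = -16 / -2 = 8
  v = -2 + (8) = 6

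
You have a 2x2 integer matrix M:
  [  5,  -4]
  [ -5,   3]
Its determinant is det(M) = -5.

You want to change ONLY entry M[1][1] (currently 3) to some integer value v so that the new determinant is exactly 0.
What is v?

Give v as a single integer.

det is linear in entry M[1][1]: det = old_det + (v - 3) * C_11
Cofactor C_11 = 5
Want det = 0: -5 + (v - 3) * 5 = 0
  (v - 3) = 5 / 5 = 1
  v = 3 + (1) = 4

Answer: 4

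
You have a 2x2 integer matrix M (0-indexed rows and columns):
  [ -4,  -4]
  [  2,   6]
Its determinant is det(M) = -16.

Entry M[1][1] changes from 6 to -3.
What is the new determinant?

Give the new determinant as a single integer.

det is linear in row 1: changing M[1][1] by delta changes det by delta * cofactor(1,1).
Cofactor C_11 = (-1)^(1+1) * minor(1,1) = -4
Entry delta = -3 - 6 = -9
Det delta = -9 * -4 = 36
New det = -16 + 36 = 20

Answer: 20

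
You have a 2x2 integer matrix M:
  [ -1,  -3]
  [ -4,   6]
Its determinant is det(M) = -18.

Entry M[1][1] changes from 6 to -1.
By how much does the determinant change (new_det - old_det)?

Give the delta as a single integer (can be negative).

Cofactor C_11 = -1
Entry delta = -1 - 6 = -7
Det delta = entry_delta * cofactor = -7 * -1 = 7

Answer: 7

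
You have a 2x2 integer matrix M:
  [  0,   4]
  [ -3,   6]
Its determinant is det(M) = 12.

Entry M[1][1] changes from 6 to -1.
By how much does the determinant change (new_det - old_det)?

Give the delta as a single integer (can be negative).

Cofactor C_11 = 0
Entry delta = -1 - 6 = -7
Det delta = entry_delta * cofactor = -7 * 0 = 0

Answer: 0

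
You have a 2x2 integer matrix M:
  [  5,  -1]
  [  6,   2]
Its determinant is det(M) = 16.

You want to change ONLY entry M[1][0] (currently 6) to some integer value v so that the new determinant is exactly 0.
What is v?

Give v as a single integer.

det is linear in entry M[1][0]: det = old_det + (v - 6) * C_10
Cofactor C_10 = 1
Want det = 0: 16 + (v - 6) * 1 = 0
  (v - 6) = -16 / 1 = -16
  v = 6 + (-16) = -10

Answer: -10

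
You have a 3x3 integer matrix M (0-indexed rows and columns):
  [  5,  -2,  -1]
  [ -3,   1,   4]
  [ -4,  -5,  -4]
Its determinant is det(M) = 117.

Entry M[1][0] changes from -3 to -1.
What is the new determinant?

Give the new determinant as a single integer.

Answer: 111

Derivation:
det is linear in row 1: changing M[1][0] by delta changes det by delta * cofactor(1,0).
Cofactor C_10 = (-1)^(1+0) * minor(1,0) = -3
Entry delta = -1 - -3 = 2
Det delta = 2 * -3 = -6
New det = 117 + -6 = 111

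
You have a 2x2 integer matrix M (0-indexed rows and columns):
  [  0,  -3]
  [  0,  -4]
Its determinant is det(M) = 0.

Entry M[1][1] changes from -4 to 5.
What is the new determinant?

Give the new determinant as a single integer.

Answer: 0

Derivation:
det is linear in row 1: changing M[1][1] by delta changes det by delta * cofactor(1,1).
Cofactor C_11 = (-1)^(1+1) * minor(1,1) = 0
Entry delta = 5 - -4 = 9
Det delta = 9 * 0 = 0
New det = 0 + 0 = 0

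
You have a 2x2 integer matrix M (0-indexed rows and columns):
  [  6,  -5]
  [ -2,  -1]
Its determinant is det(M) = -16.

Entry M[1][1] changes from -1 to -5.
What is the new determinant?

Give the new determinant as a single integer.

Answer: -40

Derivation:
det is linear in row 1: changing M[1][1] by delta changes det by delta * cofactor(1,1).
Cofactor C_11 = (-1)^(1+1) * minor(1,1) = 6
Entry delta = -5 - -1 = -4
Det delta = -4 * 6 = -24
New det = -16 + -24 = -40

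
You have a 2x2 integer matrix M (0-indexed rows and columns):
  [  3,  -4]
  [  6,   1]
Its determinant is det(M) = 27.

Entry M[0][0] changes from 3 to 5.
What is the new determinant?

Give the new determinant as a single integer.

det is linear in row 0: changing M[0][0] by delta changes det by delta * cofactor(0,0).
Cofactor C_00 = (-1)^(0+0) * minor(0,0) = 1
Entry delta = 5 - 3 = 2
Det delta = 2 * 1 = 2
New det = 27 + 2 = 29

Answer: 29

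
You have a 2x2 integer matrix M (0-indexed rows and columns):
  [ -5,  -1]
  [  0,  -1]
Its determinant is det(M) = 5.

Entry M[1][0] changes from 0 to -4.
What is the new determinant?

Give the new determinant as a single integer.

det is linear in row 1: changing M[1][0] by delta changes det by delta * cofactor(1,0).
Cofactor C_10 = (-1)^(1+0) * minor(1,0) = 1
Entry delta = -4 - 0 = -4
Det delta = -4 * 1 = -4
New det = 5 + -4 = 1

Answer: 1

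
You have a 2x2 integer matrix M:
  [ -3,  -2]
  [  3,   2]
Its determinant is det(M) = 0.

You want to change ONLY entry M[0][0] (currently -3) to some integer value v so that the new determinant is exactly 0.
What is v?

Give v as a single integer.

Answer: -3

Derivation:
det is linear in entry M[0][0]: det = old_det + (v - -3) * C_00
Cofactor C_00 = 2
Want det = 0: 0 + (v - -3) * 2 = 0
  (v - -3) = 0 / 2 = 0
  v = -3 + (0) = -3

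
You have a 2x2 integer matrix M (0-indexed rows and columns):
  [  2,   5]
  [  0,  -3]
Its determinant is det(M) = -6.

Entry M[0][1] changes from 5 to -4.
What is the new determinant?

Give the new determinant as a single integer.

det is linear in row 0: changing M[0][1] by delta changes det by delta * cofactor(0,1).
Cofactor C_01 = (-1)^(0+1) * minor(0,1) = 0
Entry delta = -4 - 5 = -9
Det delta = -9 * 0 = 0
New det = -6 + 0 = -6

Answer: -6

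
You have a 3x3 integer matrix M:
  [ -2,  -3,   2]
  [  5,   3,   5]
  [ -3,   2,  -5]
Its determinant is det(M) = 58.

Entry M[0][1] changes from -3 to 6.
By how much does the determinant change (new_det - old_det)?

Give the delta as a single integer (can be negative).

Cofactor C_01 = 10
Entry delta = 6 - -3 = 9
Det delta = entry_delta * cofactor = 9 * 10 = 90

Answer: 90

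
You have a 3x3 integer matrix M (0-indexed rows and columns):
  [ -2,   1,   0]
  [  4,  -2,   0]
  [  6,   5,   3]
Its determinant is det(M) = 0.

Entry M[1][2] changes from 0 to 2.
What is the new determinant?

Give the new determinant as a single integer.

det is linear in row 1: changing M[1][2] by delta changes det by delta * cofactor(1,2).
Cofactor C_12 = (-1)^(1+2) * minor(1,2) = 16
Entry delta = 2 - 0 = 2
Det delta = 2 * 16 = 32
New det = 0 + 32 = 32

Answer: 32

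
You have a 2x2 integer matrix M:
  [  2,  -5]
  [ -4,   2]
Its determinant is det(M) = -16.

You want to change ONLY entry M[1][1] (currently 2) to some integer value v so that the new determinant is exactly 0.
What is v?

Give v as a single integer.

Answer: 10

Derivation:
det is linear in entry M[1][1]: det = old_det + (v - 2) * C_11
Cofactor C_11 = 2
Want det = 0: -16 + (v - 2) * 2 = 0
  (v - 2) = 16 / 2 = 8
  v = 2 + (8) = 10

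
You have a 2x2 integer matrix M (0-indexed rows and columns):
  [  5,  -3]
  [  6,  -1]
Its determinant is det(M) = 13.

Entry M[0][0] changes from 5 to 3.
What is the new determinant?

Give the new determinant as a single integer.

det is linear in row 0: changing M[0][0] by delta changes det by delta * cofactor(0,0).
Cofactor C_00 = (-1)^(0+0) * minor(0,0) = -1
Entry delta = 3 - 5 = -2
Det delta = -2 * -1 = 2
New det = 13 + 2 = 15

Answer: 15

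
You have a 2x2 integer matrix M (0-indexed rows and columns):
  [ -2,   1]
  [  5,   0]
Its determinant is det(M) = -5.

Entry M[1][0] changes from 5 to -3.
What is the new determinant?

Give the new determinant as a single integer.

det is linear in row 1: changing M[1][0] by delta changes det by delta * cofactor(1,0).
Cofactor C_10 = (-1)^(1+0) * minor(1,0) = -1
Entry delta = -3 - 5 = -8
Det delta = -8 * -1 = 8
New det = -5 + 8 = 3

Answer: 3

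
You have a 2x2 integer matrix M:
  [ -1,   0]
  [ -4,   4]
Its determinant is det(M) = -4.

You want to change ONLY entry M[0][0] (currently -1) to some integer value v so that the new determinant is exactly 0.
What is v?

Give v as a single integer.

det is linear in entry M[0][0]: det = old_det + (v - -1) * C_00
Cofactor C_00 = 4
Want det = 0: -4 + (v - -1) * 4 = 0
  (v - -1) = 4 / 4 = 1
  v = -1 + (1) = 0

Answer: 0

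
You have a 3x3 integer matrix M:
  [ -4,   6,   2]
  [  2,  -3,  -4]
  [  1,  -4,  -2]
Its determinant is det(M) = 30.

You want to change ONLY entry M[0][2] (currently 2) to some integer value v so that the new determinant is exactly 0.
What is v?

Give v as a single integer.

det is linear in entry M[0][2]: det = old_det + (v - 2) * C_02
Cofactor C_02 = -5
Want det = 0: 30 + (v - 2) * -5 = 0
  (v - 2) = -30 / -5 = 6
  v = 2 + (6) = 8

Answer: 8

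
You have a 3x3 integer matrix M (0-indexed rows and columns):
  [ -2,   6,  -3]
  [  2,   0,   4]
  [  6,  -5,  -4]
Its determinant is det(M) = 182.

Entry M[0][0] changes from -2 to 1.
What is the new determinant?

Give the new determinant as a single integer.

det is linear in row 0: changing M[0][0] by delta changes det by delta * cofactor(0,0).
Cofactor C_00 = (-1)^(0+0) * minor(0,0) = 20
Entry delta = 1 - -2 = 3
Det delta = 3 * 20 = 60
New det = 182 + 60 = 242

Answer: 242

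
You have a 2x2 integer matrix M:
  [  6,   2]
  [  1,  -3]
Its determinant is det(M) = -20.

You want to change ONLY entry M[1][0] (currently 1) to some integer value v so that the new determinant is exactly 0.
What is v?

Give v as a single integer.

Answer: -9

Derivation:
det is linear in entry M[1][0]: det = old_det + (v - 1) * C_10
Cofactor C_10 = -2
Want det = 0: -20 + (v - 1) * -2 = 0
  (v - 1) = 20 / -2 = -10
  v = 1 + (-10) = -9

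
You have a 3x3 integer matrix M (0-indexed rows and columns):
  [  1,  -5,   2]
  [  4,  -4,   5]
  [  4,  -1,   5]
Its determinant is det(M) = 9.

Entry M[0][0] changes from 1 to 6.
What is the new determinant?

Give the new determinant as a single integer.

det is linear in row 0: changing M[0][0] by delta changes det by delta * cofactor(0,0).
Cofactor C_00 = (-1)^(0+0) * minor(0,0) = -15
Entry delta = 6 - 1 = 5
Det delta = 5 * -15 = -75
New det = 9 + -75 = -66

Answer: -66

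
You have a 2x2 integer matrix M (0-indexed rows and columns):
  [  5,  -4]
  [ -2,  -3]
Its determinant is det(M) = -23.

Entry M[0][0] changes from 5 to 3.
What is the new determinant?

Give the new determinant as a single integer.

Answer: -17

Derivation:
det is linear in row 0: changing M[0][0] by delta changes det by delta * cofactor(0,0).
Cofactor C_00 = (-1)^(0+0) * minor(0,0) = -3
Entry delta = 3 - 5 = -2
Det delta = -2 * -3 = 6
New det = -23 + 6 = -17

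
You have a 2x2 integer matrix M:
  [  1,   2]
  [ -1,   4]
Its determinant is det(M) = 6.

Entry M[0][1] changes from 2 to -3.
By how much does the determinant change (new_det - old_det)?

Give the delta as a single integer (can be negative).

Cofactor C_01 = 1
Entry delta = -3 - 2 = -5
Det delta = entry_delta * cofactor = -5 * 1 = -5

Answer: -5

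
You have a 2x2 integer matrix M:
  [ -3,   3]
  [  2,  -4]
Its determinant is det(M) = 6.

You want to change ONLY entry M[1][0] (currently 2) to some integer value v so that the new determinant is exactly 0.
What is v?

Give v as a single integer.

Answer: 4

Derivation:
det is linear in entry M[1][0]: det = old_det + (v - 2) * C_10
Cofactor C_10 = -3
Want det = 0: 6 + (v - 2) * -3 = 0
  (v - 2) = -6 / -3 = 2
  v = 2 + (2) = 4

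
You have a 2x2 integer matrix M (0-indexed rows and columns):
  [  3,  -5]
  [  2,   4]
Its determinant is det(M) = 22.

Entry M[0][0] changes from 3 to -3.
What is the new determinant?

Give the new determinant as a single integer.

det is linear in row 0: changing M[0][0] by delta changes det by delta * cofactor(0,0).
Cofactor C_00 = (-1)^(0+0) * minor(0,0) = 4
Entry delta = -3 - 3 = -6
Det delta = -6 * 4 = -24
New det = 22 + -24 = -2

Answer: -2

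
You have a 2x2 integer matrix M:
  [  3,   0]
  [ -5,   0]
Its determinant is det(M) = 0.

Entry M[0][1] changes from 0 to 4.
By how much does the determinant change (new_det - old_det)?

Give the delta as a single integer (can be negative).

Cofactor C_01 = 5
Entry delta = 4 - 0 = 4
Det delta = entry_delta * cofactor = 4 * 5 = 20

Answer: 20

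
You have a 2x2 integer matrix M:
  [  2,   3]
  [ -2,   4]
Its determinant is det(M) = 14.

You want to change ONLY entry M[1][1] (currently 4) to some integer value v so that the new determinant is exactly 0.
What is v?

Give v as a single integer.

Answer: -3

Derivation:
det is linear in entry M[1][1]: det = old_det + (v - 4) * C_11
Cofactor C_11 = 2
Want det = 0: 14 + (v - 4) * 2 = 0
  (v - 4) = -14 / 2 = -7
  v = 4 + (-7) = -3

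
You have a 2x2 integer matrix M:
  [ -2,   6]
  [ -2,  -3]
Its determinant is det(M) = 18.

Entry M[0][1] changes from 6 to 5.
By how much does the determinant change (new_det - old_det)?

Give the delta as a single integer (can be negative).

Cofactor C_01 = 2
Entry delta = 5 - 6 = -1
Det delta = entry_delta * cofactor = -1 * 2 = -2

Answer: -2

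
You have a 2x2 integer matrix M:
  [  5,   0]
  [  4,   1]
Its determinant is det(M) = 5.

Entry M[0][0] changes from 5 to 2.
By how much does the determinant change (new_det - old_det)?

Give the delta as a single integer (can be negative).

Cofactor C_00 = 1
Entry delta = 2 - 5 = -3
Det delta = entry_delta * cofactor = -3 * 1 = -3

Answer: -3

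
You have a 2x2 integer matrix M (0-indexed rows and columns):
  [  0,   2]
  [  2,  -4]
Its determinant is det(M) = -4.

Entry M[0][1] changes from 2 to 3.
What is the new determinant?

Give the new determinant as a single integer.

Answer: -6

Derivation:
det is linear in row 0: changing M[0][1] by delta changes det by delta * cofactor(0,1).
Cofactor C_01 = (-1)^(0+1) * minor(0,1) = -2
Entry delta = 3 - 2 = 1
Det delta = 1 * -2 = -2
New det = -4 + -2 = -6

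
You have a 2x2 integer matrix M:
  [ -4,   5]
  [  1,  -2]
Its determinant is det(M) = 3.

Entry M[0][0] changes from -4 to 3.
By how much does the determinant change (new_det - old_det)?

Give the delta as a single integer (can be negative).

Cofactor C_00 = -2
Entry delta = 3 - -4 = 7
Det delta = entry_delta * cofactor = 7 * -2 = -14

Answer: -14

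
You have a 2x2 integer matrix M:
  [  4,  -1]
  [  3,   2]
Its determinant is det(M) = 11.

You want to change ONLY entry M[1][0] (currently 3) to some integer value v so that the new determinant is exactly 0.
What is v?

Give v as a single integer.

det is linear in entry M[1][0]: det = old_det + (v - 3) * C_10
Cofactor C_10 = 1
Want det = 0: 11 + (v - 3) * 1 = 0
  (v - 3) = -11 / 1 = -11
  v = 3 + (-11) = -8

Answer: -8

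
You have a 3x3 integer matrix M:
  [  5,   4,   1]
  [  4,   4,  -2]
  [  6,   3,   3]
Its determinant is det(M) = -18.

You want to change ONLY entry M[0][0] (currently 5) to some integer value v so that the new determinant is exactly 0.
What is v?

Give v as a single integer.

Answer: 6

Derivation:
det is linear in entry M[0][0]: det = old_det + (v - 5) * C_00
Cofactor C_00 = 18
Want det = 0: -18 + (v - 5) * 18 = 0
  (v - 5) = 18 / 18 = 1
  v = 5 + (1) = 6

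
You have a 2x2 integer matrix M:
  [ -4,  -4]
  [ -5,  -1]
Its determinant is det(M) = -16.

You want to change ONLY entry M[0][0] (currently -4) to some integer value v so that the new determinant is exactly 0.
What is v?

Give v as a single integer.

det is linear in entry M[0][0]: det = old_det + (v - -4) * C_00
Cofactor C_00 = -1
Want det = 0: -16 + (v - -4) * -1 = 0
  (v - -4) = 16 / -1 = -16
  v = -4 + (-16) = -20

Answer: -20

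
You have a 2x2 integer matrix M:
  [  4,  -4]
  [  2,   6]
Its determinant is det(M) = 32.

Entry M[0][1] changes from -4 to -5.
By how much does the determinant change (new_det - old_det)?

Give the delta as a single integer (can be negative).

Cofactor C_01 = -2
Entry delta = -5 - -4 = -1
Det delta = entry_delta * cofactor = -1 * -2 = 2

Answer: 2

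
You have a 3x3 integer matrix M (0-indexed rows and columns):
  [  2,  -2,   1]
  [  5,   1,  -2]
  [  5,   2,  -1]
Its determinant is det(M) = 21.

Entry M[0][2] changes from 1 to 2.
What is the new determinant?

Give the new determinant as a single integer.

det is linear in row 0: changing M[0][2] by delta changes det by delta * cofactor(0,2).
Cofactor C_02 = (-1)^(0+2) * minor(0,2) = 5
Entry delta = 2 - 1 = 1
Det delta = 1 * 5 = 5
New det = 21 + 5 = 26

Answer: 26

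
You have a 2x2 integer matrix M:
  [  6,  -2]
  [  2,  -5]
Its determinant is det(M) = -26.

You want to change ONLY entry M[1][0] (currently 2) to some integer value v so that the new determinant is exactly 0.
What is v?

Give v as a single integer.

Answer: 15

Derivation:
det is linear in entry M[1][0]: det = old_det + (v - 2) * C_10
Cofactor C_10 = 2
Want det = 0: -26 + (v - 2) * 2 = 0
  (v - 2) = 26 / 2 = 13
  v = 2 + (13) = 15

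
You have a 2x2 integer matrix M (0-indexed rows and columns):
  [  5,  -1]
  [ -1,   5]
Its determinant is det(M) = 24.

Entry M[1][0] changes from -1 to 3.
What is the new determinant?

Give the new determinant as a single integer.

det is linear in row 1: changing M[1][0] by delta changes det by delta * cofactor(1,0).
Cofactor C_10 = (-1)^(1+0) * minor(1,0) = 1
Entry delta = 3 - -1 = 4
Det delta = 4 * 1 = 4
New det = 24 + 4 = 28

Answer: 28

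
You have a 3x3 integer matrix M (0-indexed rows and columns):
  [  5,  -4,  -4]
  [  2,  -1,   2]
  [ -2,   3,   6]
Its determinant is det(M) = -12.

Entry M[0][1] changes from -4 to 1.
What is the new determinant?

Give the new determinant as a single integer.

Answer: -92

Derivation:
det is linear in row 0: changing M[0][1] by delta changes det by delta * cofactor(0,1).
Cofactor C_01 = (-1)^(0+1) * minor(0,1) = -16
Entry delta = 1 - -4 = 5
Det delta = 5 * -16 = -80
New det = -12 + -80 = -92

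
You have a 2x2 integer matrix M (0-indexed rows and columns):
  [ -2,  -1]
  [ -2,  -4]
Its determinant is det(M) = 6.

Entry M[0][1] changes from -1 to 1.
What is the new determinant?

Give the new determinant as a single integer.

Answer: 10

Derivation:
det is linear in row 0: changing M[0][1] by delta changes det by delta * cofactor(0,1).
Cofactor C_01 = (-1)^(0+1) * minor(0,1) = 2
Entry delta = 1 - -1 = 2
Det delta = 2 * 2 = 4
New det = 6 + 4 = 10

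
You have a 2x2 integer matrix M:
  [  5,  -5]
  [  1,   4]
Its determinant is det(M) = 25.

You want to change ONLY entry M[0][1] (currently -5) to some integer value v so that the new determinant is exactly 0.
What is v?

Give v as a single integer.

det is linear in entry M[0][1]: det = old_det + (v - -5) * C_01
Cofactor C_01 = -1
Want det = 0: 25 + (v - -5) * -1 = 0
  (v - -5) = -25 / -1 = 25
  v = -5 + (25) = 20

Answer: 20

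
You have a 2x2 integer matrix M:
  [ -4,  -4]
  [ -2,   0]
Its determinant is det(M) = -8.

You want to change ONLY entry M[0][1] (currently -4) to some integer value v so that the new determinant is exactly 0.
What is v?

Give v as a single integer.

det is linear in entry M[0][1]: det = old_det + (v - -4) * C_01
Cofactor C_01 = 2
Want det = 0: -8 + (v - -4) * 2 = 0
  (v - -4) = 8 / 2 = 4
  v = -4 + (4) = 0

Answer: 0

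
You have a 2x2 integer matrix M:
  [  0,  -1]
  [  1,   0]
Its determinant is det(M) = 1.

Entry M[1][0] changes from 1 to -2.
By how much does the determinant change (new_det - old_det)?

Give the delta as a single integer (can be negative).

Cofactor C_10 = 1
Entry delta = -2 - 1 = -3
Det delta = entry_delta * cofactor = -3 * 1 = -3

Answer: -3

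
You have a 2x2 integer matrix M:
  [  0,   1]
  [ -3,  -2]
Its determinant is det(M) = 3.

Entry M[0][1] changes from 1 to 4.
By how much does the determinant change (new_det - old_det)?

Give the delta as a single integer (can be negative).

Cofactor C_01 = 3
Entry delta = 4 - 1 = 3
Det delta = entry_delta * cofactor = 3 * 3 = 9

Answer: 9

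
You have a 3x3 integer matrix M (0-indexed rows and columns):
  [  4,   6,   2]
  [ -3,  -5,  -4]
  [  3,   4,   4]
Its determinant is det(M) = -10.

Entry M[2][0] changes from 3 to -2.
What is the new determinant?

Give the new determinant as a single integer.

Answer: 60

Derivation:
det is linear in row 2: changing M[2][0] by delta changes det by delta * cofactor(2,0).
Cofactor C_20 = (-1)^(2+0) * minor(2,0) = -14
Entry delta = -2 - 3 = -5
Det delta = -5 * -14 = 70
New det = -10 + 70 = 60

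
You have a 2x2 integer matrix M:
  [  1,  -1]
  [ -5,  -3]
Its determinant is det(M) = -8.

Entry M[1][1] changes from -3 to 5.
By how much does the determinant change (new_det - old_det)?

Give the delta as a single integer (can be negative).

Answer: 8

Derivation:
Cofactor C_11 = 1
Entry delta = 5 - -3 = 8
Det delta = entry_delta * cofactor = 8 * 1 = 8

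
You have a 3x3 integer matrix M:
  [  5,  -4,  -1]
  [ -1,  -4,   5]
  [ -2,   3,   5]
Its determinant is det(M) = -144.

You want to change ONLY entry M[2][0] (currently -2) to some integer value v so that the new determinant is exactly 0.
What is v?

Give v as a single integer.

Answer: -8

Derivation:
det is linear in entry M[2][0]: det = old_det + (v - -2) * C_20
Cofactor C_20 = -24
Want det = 0: -144 + (v - -2) * -24 = 0
  (v - -2) = 144 / -24 = -6
  v = -2 + (-6) = -8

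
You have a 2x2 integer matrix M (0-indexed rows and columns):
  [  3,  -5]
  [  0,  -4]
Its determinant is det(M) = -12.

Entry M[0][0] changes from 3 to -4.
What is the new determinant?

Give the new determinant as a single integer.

Answer: 16

Derivation:
det is linear in row 0: changing M[0][0] by delta changes det by delta * cofactor(0,0).
Cofactor C_00 = (-1)^(0+0) * minor(0,0) = -4
Entry delta = -4 - 3 = -7
Det delta = -7 * -4 = 28
New det = -12 + 28 = 16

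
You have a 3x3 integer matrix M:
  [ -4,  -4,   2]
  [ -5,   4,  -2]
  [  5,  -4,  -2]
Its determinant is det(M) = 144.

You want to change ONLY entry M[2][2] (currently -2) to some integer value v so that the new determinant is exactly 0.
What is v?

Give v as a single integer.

Answer: 2

Derivation:
det is linear in entry M[2][2]: det = old_det + (v - -2) * C_22
Cofactor C_22 = -36
Want det = 0: 144 + (v - -2) * -36 = 0
  (v - -2) = -144 / -36 = 4
  v = -2 + (4) = 2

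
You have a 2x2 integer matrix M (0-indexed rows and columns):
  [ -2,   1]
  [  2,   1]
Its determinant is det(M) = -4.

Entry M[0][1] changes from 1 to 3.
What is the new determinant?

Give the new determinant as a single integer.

det is linear in row 0: changing M[0][1] by delta changes det by delta * cofactor(0,1).
Cofactor C_01 = (-1)^(0+1) * minor(0,1) = -2
Entry delta = 3 - 1 = 2
Det delta = 2 * -2 = -4
New det = -4 + -4 = -8

Answer: -8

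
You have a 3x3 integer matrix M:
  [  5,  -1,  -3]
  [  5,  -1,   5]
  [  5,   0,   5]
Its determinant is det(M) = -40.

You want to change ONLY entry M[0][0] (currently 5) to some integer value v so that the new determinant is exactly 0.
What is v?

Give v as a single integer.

Answer: -3

Derivation:
det is linear in entry M[0][0]: det = old_det + (v - 5) * C_00
Cofactor C_00 = -5
Want det = 0: -40 + (v - 5) * -5 = 0
  (v - 5) = 40 / -5 = -8
  v = 5 + (-8) = -3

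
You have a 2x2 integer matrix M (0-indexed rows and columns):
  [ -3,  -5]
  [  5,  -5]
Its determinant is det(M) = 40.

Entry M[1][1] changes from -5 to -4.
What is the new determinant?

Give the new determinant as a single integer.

det is linear in row 1: changing M[1][1] by delta changes det by delta * cofactor(1,1).
Cofactor C_11 = (-1)^(1+1) * minor(1,1) = -3
Entry delta = -4 - -5 = 1
Det delta = 1 * -3 = -3
New det = 40 + -3 = 37

Answer: 37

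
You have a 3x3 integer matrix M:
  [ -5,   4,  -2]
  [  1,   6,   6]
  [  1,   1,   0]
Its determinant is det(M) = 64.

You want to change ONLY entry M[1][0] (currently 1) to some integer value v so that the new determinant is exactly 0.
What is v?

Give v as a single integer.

det is linear in entry M[1][0]: det = old_det + (v - 1) * C_10
Cofactor C_10 = -2
Want det = 0: 64 + (v - 1) * -2 = 0
  (v - 1) = -64 / -2 = 32
  v = 1 + (32) = 33

Answer: 33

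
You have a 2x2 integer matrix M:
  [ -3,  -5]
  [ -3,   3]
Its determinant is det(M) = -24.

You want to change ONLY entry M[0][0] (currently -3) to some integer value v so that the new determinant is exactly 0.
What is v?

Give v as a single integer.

det is linear in entry M[0][0]: det = old_det + (v - -3) * C_00
Cofactor C_00 = 3
Want det = 0: -24 + (v - -3) * 3 = 0
  (v - -3) = 24 / 3 = 8
  v = -3 + (8) = 5

Answer: 5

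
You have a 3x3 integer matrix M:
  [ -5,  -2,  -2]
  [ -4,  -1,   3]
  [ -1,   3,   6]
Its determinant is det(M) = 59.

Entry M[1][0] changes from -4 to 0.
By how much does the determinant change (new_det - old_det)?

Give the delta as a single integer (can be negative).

Answer: 24

Derivation:
Cofactor C_10 = 6
Entry delta = 0 - -4 = 4
Det delta = entry_delta * cofactor = 4 * 6 = 24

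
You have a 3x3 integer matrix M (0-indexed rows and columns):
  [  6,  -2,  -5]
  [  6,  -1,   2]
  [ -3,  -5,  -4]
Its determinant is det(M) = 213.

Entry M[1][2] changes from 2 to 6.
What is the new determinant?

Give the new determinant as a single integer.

Answer: 357

Derivation:
det is linear in row 1: changing M[1][2] by delta changes det by delta * cofactor(1,2).
Cofactor C_12 = (-1)^(1+2) * minor(1,2) = 36
Entry delta = 6 - 2 = 4
Det delta = 4 * 36 = 144
New det = 213 + 144 = 357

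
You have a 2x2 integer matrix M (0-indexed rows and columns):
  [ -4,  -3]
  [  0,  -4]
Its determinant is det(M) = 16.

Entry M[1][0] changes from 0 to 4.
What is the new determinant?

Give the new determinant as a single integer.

det is linear in row 1: changing M[1][0] by delta changes det by delta * cofactor(1,0).
Cofactor C_10 = (-1)^(1+0) * minor(1,0) = 3
Entry delta = 4 - 0 = 4
Det delta = 4 * 3 = 12
New det = 16 + 12 = 28

Answer: 28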